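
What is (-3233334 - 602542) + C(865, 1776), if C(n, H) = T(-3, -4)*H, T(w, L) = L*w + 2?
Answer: -3811012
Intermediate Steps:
T(w, L) = 2 + L*w
C(n, H) = 14*H (C(n, H) = (2 - 4*(-3))*H = (2 + 12)*H = 14*H)
(-3233334 - 602542) + C(865, 1776) = (-3233334 - 602542) + 14*1776 = -3835876 + 24864 = -3811012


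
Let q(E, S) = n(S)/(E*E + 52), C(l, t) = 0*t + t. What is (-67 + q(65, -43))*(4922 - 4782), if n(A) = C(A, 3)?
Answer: -5731120/611 ≈ -9379.9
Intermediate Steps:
C(l, t) = t (C(l, t) = 0 + t = t)
n(A) = 3
q(E, S) = 3/(52 + E**2) (q(E, S) = 3/(E*E + 52) = 3/(E**2 + 52) = 3/(52 + E**2))
(-67 + q(65, -43))*(4922 - 4782) = (-67 + 3/(52 + 65**2))*(4922 - 4782) = (-67 + 3/(52 + 4225))*140 = (-67 + 3/4277)*140 = -286556/4277*140 = -5731120/611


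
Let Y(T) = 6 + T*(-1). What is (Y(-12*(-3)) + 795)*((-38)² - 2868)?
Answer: -1089360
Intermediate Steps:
Y(T) = 6 - T
(Y(-12*(-3)) + 795)*((-38)² - 2868) = ((6 - (-12)*(-3)) + 795)*((-38)² - 2868) = ((6 - 1*36) + 795)*(1444 - 2868) = ((6 - 36) + 795)*(-1424) = (-30 + 795)*(-1424) = 765*(-1424) = -1089360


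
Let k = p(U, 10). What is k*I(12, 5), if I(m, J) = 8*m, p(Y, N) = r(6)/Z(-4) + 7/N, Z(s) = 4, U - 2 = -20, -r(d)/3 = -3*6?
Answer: 6816/5 ≈ 1363.2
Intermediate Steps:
r(d) = 54 (r(d) = -(-9)*6 = -3*(-18) = 54)
U = -18 (U = 2 - 20 = -18)
p(Y, N) = 27/2 + 7/N (p(Y, N) = 54/4 + 7/N = 54*(1/4) + 7/N = 27/2 + 7/N)
k = 71/5 (k = 27/2 + 7/10 = 71/5 ≈ 14.200)
k*I(12, 5) = 71*(8*12)/5 = (71/5)*96 = 6816/5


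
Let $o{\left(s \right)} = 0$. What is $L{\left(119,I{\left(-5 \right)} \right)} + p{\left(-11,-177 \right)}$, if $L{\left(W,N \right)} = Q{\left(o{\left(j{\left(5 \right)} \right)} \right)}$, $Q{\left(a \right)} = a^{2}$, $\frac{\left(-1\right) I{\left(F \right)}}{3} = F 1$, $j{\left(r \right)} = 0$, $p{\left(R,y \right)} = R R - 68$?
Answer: $53$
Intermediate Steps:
$p{\left(R,y \right)} = -68 + R^{2}$ ($p{\left(R,y \right)} = R^{2} - 68 = -68 + R^{2}$)
$I{\left(F \right)} = - 3 F$ ($I{\left(F \right)} = - 3 F 1 = - 3 F$)
$L{\left(W,N \right)} = 0$ ($L{\left(W,N \right)} = 0^{2} = 0$)
$L{\left(119,I{\left(-5 \right)} \right)} + p{\left(-11,-177 \right)} = 0 - \left(68 - \left(-11\right)^{2}\right) = 0 + \left(-68 + 121\right) = 0 + 53 = 53$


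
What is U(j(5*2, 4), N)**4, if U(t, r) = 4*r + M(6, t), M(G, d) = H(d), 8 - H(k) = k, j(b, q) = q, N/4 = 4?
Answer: 21381376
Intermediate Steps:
N = 16 (N = 4*4 = 16)
H(k) = 8 - k
M(G, d) = 8 - d
U(t, r) = 8 - t + 4*r (U(t, r) = 4*r + (8 - t) = 8 - t + 4*r)
U(j(5*2, 4), N)**4 = (8 - 1*4 + 4*16)**4 = (8 - 4 + 64)**4 = 68**4 = 21381376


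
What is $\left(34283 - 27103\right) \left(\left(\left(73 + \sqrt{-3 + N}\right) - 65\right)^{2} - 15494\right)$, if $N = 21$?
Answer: $-110658160 + 344640 \sqrt{2} \approx -1.1017 \cdot 10^{8}$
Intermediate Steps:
$\left(34283 - 27103\right) \left(\left(\left(73 + \sqrt{-3 + N}\right) - 65\right)^{2} - 15494\right) = \left(34283 - 27103\right) \left(\left(\left(73 + \sqrt{-3 + 21}\right) - 65\right)^{2} - 15494\right) = 7180 \left(\left(\left(73 + \sqrt{18}\right) - 65\right)^{2} - 15494\right) = 7180 \left(\left(\left(73 + 3 \sqrt{2}\right) - 65\right)^{2} - 15494\right) = 7180 \left(\left(8 + 3 \sqrt{2}\right)^{2} - 15494\right) = 7180 \left(-15494 + \left(8 + 3 \sqrt{2}\right)^{2}\right) = -111246920 + 7180 \left(8 + 3 \sqrt{2}\right)^{2}$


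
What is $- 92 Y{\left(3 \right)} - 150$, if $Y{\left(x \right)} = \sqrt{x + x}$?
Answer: $-150 - 92 \sqrt{6} \approx -375.35$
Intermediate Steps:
$Y{\left(x \right)} = \sqrt{2} \sqrt{x}$ ($Y{\left(x \right)} = \sqrt{2 x} = \sqrt{2} \sqrt{x}$)
$- 92 Y{\left(3 \right)} - 150 = - 92 \sqrt{2} \sqrt{3} - 150 = - 92 \sqrt{6} - 150 = -150 - 92 \sqrt{6}$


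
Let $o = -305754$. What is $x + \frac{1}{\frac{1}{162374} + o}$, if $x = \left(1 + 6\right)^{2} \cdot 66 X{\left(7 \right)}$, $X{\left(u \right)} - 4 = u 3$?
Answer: $\frac{4013919524433376}{49646499995} \approx 80850.0$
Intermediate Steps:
$X{\left(u \right)} = 4 + 3 u$ ($X{\left(u \right)} = 4 + u 3 = 4 + 3 u$)
$x = 80850$ ($x = \left(1 + 6\right)^{2} \cdot 66 \left(4 + 3 \cdot 7\right) = 7^{2} \cdot 66 \left(4 + 21\right) = 49 \cdot 66 \cdot 25 = 3234 \cdot 25 = 80850$)
$x + \frac{1}{\frac{1}{162374} + o} = 80850 + \frac{1}{\frac{1}{162374} - 305754} = 80850 + \frac{1}{- \frac{49646499995}{162374}} = 80850 - \frac{162374}{49646499995} = \frac{4013919524433376}{49646499995}$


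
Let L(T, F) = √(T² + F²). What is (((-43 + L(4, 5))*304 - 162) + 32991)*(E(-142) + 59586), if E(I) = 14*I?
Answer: 1137963686 + 17509792*√41 ≈ 1.2501e+9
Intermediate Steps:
L(T, F) = √(F² + T²)
(((-43 + L(4, 5))*304 - 162) + 32991)*(E(-142) + 59586) = (((-43 + √(5² + 4²))*304 - 162) + 32991)*(14*(-142) + 59586) = (((-43 + √(25 + 16))*304 - 162) + 32991)*(-1988 + 59586) = (((-43 + √41)*304 - 162) + 32991)*57598 = (((-13072 + 304*√41) - 162) + 32991)*57598 = ((-13234 + 304*√41) + 32991)*57598 = (19757 + 304*√41)*57598 = 1137963686 + 17509792*√41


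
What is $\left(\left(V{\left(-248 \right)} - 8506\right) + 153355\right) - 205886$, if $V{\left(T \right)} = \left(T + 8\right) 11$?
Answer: $-63677$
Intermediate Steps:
$V{\left(T \right)} = 88 + 11 T$ ($V{\left(T \right)} = \left(8 + T\right) 11 = 88 + 11 T$)
$\left(\left(V{\left(-248 \right)} - 8506\right) + 153355\right) - 205886 = \left(\left(\left(88 + 11 \left(-248\right)\right) - 8506\right) + 153355\right) - 205886 = \left(\left(\left(88 - 2728\right) - 8506\right) + 153355\right) - 205886 = \left(\left(-2640 - 8506\right) + 153355\right) - 205886 = \left(-11146 + 153355\right) - 205886 = 142209 - 205886 = -63677$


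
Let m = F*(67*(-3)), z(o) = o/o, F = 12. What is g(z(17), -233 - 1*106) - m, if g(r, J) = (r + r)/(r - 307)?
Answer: 369035/153 ≈ 2412.0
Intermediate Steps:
z(o) = 1
g(r, J) = 2*r/(-307 + r) (g(r, J) = (2*r)/(-307 + r) = 2*r/(-307 + r))
m = -2412 (m = 12*(67*(-3)) = 12*(-201) = -2412)
g(z(17), -233 - 1*106) - m = 2*1/(-307 + 1) - 1*(-2412) = 2*1/(-306) + 2412 = 2*1*(-1/306) + 2412 = -1/153 + 2412 = 369035/153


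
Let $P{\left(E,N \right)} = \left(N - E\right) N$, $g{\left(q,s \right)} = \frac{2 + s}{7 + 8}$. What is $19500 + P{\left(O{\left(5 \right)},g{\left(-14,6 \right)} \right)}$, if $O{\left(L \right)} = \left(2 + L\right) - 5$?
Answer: $\frac{4387324}{225} \approx 19499.0$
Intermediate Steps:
$O{\left(L \right)} = -3 + L$ ($O{\left(L \right)} = \left(2 + L\right) + \left(0 - 5\right) = \left(2 + L\right) - 5 = -3 + L$)
$g{\left(q,s \right)} = \frac{2}{15} + \frac{s}{15}$ ($g{\left(q,s \right)} = \frac{2 + s}{15} = \left(2 + s\right) \frac{1}{15} = \frac{2}{15} + \frac{s}{15}$)
$P{\left(E,N \right)} = N \left(N - E\right)$
$19500 + P{\left(O{\left(5 \right)},g{\left(-14,6 \right)} \right)} = 19500 + \left(\frac{2}{15} + \frac{1}{15} \cdot 6\right) \left(\left(\frac{2}{15} + \frac{1}{15} \cdot 6\right) - \left(-3 + 5\right)\right) = 19500 + \left(\frac{2}{15} + \frac{2}{5}\right) \left(\left(\frac{2}{15} + \frac{2}{5}\right) - 2\right) = 19500 + \frac{8 \left(\frac{8}{15} - 2\right)}{15} = 19500 + \frac{8}{15} \left(- \frac{22}{15}\right) = 19500 - \frac{176}{225} = \frac{4387324}{225}$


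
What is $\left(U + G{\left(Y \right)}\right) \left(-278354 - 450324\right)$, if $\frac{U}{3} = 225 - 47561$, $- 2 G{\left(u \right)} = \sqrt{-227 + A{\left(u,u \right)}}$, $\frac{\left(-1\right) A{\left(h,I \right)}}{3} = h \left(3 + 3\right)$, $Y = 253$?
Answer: $103478105424 + 364339 i \sqrt{4781} \approx 1.0348 \cdot 10^{11} + 2.5192 \cdot 10^{7} i$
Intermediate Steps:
$A{\left(h,I \right)} = - 18 h$ ($A{\left(h,I \right)} = - 3 h \left(3 + 3\right) = - 3 h 6 = - 3 \cdot 6 h = - 18 h$)
$G{\left(u \right)} = - \frac{\sqrt{-227 - 18 u}}{2}$
$U = -142008$ ($U = 3 \left(225 - 47561\right) = 3 \left(-47336\right) = -142008$)
$\left(U + G{\left(Y \right)}\right) \left(-278354 - 450324\right) = \left(-142008 - \frac{\sqrt{-227 - 4554}}{2}\right) \left(-278354 - 450324\right) = \left(-142008 - \frac{\sqrt{-227 - 4554}}{2}\right) \left(-728678\right) = \left(-142008 - \frac{\sqrt{-4781}}{2}\right) \left(-728678\right) = \left(-142008 - \frac{i \sqrt{4781}}{2}\right) \left(-728678\right) = 103478105424 + 364339 i \sqrt{4781}$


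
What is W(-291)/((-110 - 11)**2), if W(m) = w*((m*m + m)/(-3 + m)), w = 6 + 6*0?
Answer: -84390/717409 ≈ -0.11763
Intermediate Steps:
w = 6 (w = 6 + 0 = 6)
W(m) = 6*(m + m**2)/(-3 + m) (W(m) = 6*((m*m + m)/(-3 + m)) = 6*((m**2 + m)/(-3 + m)) = 6*((m + m**2)/(-3 + m)) = 6*(m + m**2)/(-3 + m))
W(-291)/((-110 - 11)**2) = (6*(-291)*(1 - 291)/(-3 - 291))/((-110 - 11)**2) = (6*(-291)*(-290)/(-294))/((-121)**2) = (6*(-291)*(-1/294)*(-290))/14641 = -84390/49*1/14641 = -84390/717409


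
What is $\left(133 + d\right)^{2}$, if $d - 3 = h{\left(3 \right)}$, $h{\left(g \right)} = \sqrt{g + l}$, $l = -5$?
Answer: $\left(136 + i \sqrt{2}\right)^{2} \approx 18494.0 + 384.7 i$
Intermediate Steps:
$h{\left(g \right)} = \sqrt{-5 + g}$ ($h{\left(g \right)} = \sqrt{g - 5} = \sqrt{-5 + g}$)
$d = 3 + i \sqrt{2}$ ($d = 3 + \sqrt{-5 + 3} = 3 + \sqrt{-2} = 3 + i \sqrt{2} \approx 3.0 + 1.4142 i$)
$\left(133 + d\right)^{2} = \left(133 + \left(3 + i \sqrt{2}\right)\right)^{2} = \left(136 + i \sqrt{2}\right)^{2}$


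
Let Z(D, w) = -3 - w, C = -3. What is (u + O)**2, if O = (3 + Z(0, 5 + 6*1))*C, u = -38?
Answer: 25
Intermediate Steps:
O = 33 (O = (3 + (-3 - (5 + 6*1)))*(-3) = (3 + (-3 - (5 + 6)))*(-3) = (3 + (-3 - 1*11))*(-3) = (3 + (-3 - 11))*(-3) = (3 - 14)*(-3) = -11*(-3) = 33)
(u + O)**2 = (-38 + 33)**2 = (-5)**2 = 25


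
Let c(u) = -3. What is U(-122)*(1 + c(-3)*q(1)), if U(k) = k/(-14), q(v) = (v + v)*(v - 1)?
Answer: 61/7 ≈ 8.7143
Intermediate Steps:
q(v) = 2*v*(-1 + v) (q(v) = (2*v)*(-1 + v) = 2*v*(-1 + v))
U(k) = -k/14 (U(k) = k*(-1/14) = -k/14)
U(-122)*(1 + c(-3)*q(1)) = (-1/14*(-122))*(1 - 6*(-1 + 1)) = 61*(1 - 6*0)/7 = 61*(1 - 3*0)/7 = 61*(1 + 0)/7 = (61/7)*1 = 61/7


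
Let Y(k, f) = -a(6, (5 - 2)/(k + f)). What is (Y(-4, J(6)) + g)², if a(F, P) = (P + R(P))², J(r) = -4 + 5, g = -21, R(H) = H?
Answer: 625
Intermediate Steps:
J(r) = 1
a(F, P) = 4*P² (a(F, P) = (P + P)² = (2*P)² = 4*P²)
Y(k, f) = -36/(f + k)² (Y(k, f) = -4*((5 - 2)/(k + f))² = -4*(3/(f + k))² = -4*9/(f + k)² = -36/(f + k)²)
(Y(-4, J(6)) + g)² = (-36/(1 - 4)² - 21)² = (-36/(-3)² - 21)² = (-36*⅑ - 21)² = (-4 - 21)² = (-25)² = 625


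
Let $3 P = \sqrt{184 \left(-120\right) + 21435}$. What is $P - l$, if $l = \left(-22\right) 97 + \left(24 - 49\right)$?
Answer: $2159 + \frac{i \sqrt{645}}{3} \approx 2159.0 + 8.4656 i$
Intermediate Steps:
$l = -2159$ ($l = -2134 + \left(24 - 49\right) = -2134 - 25 = -2159$)
$P = \frac{i \sqrt{645}}{3}$ ($P = \frac{\sqrt{184 \left(-120\right) + 21435}}{3} = \frac{\sqrt{-22080 + 21435}}{3} = \frac{\sqrt{-645}}{3} = \frac{i \sqrt{645}}{3} \approx 8.4656 i$)
$P - l = \frac{i \sqrt{645}}{3} - -2159 = \frac{i \sqrt{645}}{3} + 2159 = 2159 + \frac{i \sqrt{645}}{3}$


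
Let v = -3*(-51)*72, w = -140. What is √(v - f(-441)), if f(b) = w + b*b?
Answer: 5*I*√7333 ≈ 428.16*I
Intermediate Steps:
f(b) = -140 + b² (f(b) = -140 + b*b = -140 + b²)
v = 11016 (v = 153*72 = 11016)
√(v - f(-441)) = √(11016 - (-140 + (-441)²)) = √(11016 - (-140 + 194481)) = √(11016 - 1*194341) = √(11016 - 194341) = √(-183325) = 5*I*√7333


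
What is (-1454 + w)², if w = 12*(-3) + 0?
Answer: 2220100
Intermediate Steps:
w = -36 (w = -36 + 0 = -36)
(-1454 + w)² = (-1454 - 36)² = (-1490)² = 2220100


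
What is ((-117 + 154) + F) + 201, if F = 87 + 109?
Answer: 434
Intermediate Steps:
F = 196
((-117 + 154) + F) + 201 = ((-117 + 154) + 196) + 201 = (37 + 196) + 201 = 233 + 201 = 434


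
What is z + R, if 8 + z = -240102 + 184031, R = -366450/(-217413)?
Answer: -580568437/10353 ≈ -56077.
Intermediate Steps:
R = 17450/10353 (R = -366450*(-1/217413) = 17450/10353 ≈ 1.6855)
z = -56079 (z = -8 + (-240102 + 184031) = -8 - 56071 = -56079)
z + R = -56079 + 17450/10353 = -580568437/10353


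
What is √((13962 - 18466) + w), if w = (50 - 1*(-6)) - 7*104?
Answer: 2*I*√1294 ≈ 71.944*I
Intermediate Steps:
w = -672 (w = (50 + 6) - 728 = 56 - 728 = -672)
√((13962 - 18466) + w) = √((13962 - 18466) - 672) = √(-4504 - 672) = √(-5176) = 2*I*√1294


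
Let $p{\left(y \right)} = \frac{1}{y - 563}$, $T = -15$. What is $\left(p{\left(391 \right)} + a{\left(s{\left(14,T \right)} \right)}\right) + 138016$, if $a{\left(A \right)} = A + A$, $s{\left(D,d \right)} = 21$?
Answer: $\frac{23745975}{172} \approx 1.3806 \cdot 10^{5}$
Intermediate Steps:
$p{\left(y \right)} = \frac{1}{-563 + y}$
$a{\left(A \right)} = 2 A$
$\left(p{\left(391 \right)} + a{\left(s{\left(14,T \right)} \right)}\right) + 138016 = \left(\frac{1}{-563 + 391} + 2 \cdot 21\right) + 138016 = \left(\frac{1}{-172} + 42\right) + 138016 = \left(- \frac{1}{172} + 42\right) + 138016 = \frac{7223}{172} + 138016 = \frac{23745975}{172}$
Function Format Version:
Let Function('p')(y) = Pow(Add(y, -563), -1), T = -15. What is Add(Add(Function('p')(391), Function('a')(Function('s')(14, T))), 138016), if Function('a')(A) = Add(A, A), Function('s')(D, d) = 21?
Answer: Rational(23745975, 172) ≈ 1.3806e+5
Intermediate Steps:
Function('p')(y) = Pow(Add(-563, y), -1)
Function('a')(A) = Mul(2, A)
Add(Add(Function('p')(391), Function('a')(Function('s')(14, T))), 138016) = Add(Add(Pow(Add(-563, 391), -1), Mul(2, 21)), 138016) = Add(Add(Pow(-172, -1), 42), 138016) = Add(Add(Rational(-1, 172), 42), 138016) = Add(Rational(7223, 172), 138016) = Rational(23745975, 172)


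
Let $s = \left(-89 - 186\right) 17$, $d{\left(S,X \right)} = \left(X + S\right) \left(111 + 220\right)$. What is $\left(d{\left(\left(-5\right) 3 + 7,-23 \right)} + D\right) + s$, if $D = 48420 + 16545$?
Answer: $50029$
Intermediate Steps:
$d{\left(S,X \right)} = 331 S + 331 X$ ($d{\left(S,X \right)} = \left(S + X\right) 331 = 331 S + 331 X$)
$s = -4675$ ($s = \left(-275\right) 17 = -4675$)
$D = 64965$
$\left(d{\left(\left(-5\right) 3 + 7,-23 \right)} + D\right) + s = \left(\left(331 \left(\left(-5\right) 3 + 7\right) + 331 \left(-23\right)\right) + 64965\right) - 4675 = \left(\left(331 \left(-15 + 7\right) - 7613\right) + 64965\right) - 4675 = \left(\left(331 \left(-8\right) - 7613\right) + 64965\right) - 4675 = \left(\left(-2648 - 7613\right) + 64965\right) - 4675 = \left(-10261 + 64965\right) - 4675 = 54704 - 4675 = 50029$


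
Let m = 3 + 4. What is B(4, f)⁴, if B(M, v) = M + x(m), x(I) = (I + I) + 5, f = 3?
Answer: 279841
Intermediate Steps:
m = 7
x(I) = 5 + 2*I (x(I) = 2*I + 5 = 5 + 2*I)
B(M, v) = 19 + M (B(M, v) = M + (5 + 2*7) = M + (5 + 14) = M + 19 = 19 + M)
B(4, f)⁴ = (19 + 4)⁴ = 23⁴ = 279841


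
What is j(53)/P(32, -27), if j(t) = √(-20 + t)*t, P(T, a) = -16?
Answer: -53*√33/16 ≈ -19.029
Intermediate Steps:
j(t) = t*√(-20 + t)
j(53)/P(32, -27) = (53*√(-20 + 53))/(-16) = (53*√33)*(-1/16) = -53*√33/16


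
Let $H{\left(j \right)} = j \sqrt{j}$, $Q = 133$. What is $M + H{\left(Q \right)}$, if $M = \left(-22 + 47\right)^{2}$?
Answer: $625 + 133 \sqrt{133} \approx 2158.8$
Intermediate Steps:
$H{\left(j \right)} = j^{\frac{3}{2}}$
$M = 625$ ($M = 25^{2} = 625$)
$M + H{\left(Q \right)} = 625 + 133^{\frac{3}{2}} = 625 + 133 \sqrt{133}$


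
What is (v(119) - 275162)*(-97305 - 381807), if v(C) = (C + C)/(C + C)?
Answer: 131832937032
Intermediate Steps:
v(C) = 1 (v(C) = (2*C)/((2*C)) = (2*C)*(1/(2*C)) = 1)
(v(119) - 275162)*(-97305 - 381807) = (1 - 275162)*(-97305 - 381807) = -275161*(-479112) = 131832937032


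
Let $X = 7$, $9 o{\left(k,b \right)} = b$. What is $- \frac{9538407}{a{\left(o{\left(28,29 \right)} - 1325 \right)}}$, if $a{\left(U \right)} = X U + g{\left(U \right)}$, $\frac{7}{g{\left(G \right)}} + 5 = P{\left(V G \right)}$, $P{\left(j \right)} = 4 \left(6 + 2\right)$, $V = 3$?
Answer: $\frac{257536989}{249809} \approx 1030.9$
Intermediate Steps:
$o{\left(k,b \right)} = \frac{b}{9}$
$P{\left(j \right)} = 32$ ($P{\left(j \right)} = 4 \cdot 8 = 32$)
$g{\left(G \right)} = \frac{7}{27}$ ($g{\left(G \right)} = \frac{7}{-5 + 32} = \frac{7}{27}$)
$a{\left(U \right)} = \frac{7}{27} + 7 U$ ($a{\left(U \right)} = 7 U + \frac{7}{27} = \frac{7}{27} + 7 U$)
$- \frac{9538407}{a{\left(o{\left(28,29 \right)} - 1325 \right)}} = - \frac{9538407}{\frac{7}{27} + 7 \left(\frac{1}{9} \cdot 29 - 1325\right)} = - \frac{9538407}{\frac{7}{27} + 7 \left(\frac{29}{9} - 1325\right)} = - \frac{9538407}{\frac{7}{27} + 7 \left(- \frac{11896}{9}\right)} = - \frac{9538407}{\frac{7}{27} - \frac{83272}{9}} = - \frac{9538407}{- \frac{249809}{27}} = \left(-9538407\right) \left(- \frac{27}{249809}\right) = \frac{257536989}{249809}$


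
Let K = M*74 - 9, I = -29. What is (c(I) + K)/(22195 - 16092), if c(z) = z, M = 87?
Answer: 6400/6103 ≈ 1.0487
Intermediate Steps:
K = 6429 (K = 87*74 - 9 = 6438 - 9 = 6429)
(c(I) + K)/(22195 - 16092) = (-29 + 6429)/(22195 - 16092) = 6400/6103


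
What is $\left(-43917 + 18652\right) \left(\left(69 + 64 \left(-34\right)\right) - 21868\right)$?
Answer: $605728375$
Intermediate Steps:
$\left(-43917 + 18652\right) \left(\left(69 + 64 \left(-34\right)\right) - 21868\right) = - 25265 \left(\left(69 - 2176\right) - 21868\right) = - 25265 \left(-2107 - 21868\right) = \left(-25265\right) \left(-23975\right) = 605728375$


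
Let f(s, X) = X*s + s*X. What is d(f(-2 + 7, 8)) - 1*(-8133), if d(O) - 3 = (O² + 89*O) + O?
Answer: 21736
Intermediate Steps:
f(s, X) = 2*X*s (f(s, X) = X*s + X*s = 2*X*s)
d(O) = 3 + O² + 90*O (d(O) = 3 + ((O² + 89*O) + O) = 3 + (O² + 90*O) = 3 + O² + 90*O)
d(f(-2 + 7, 8)) - 1*(-8133) = (3 + (2*8*(-2 + 7))² + 90*(2*8*(-2 + 7))) - 1*(-8133) = (3 + (2*8*5)² + 90*(2*8*5)) + 8133 = (3 + 80² + 90*80) + 8133 = (3 + 6400 + 7200) + 8133 = 13603 + 8133 = 21736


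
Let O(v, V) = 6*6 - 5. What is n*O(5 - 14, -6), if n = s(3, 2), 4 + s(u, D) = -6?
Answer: -310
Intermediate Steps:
s(u, D) = -10 (s(u, D) = -4 - 6 = -10)
O(v, V) = 31 (O(v, V) = 36 - 5 = 31)
n = -10
n*O(5 - 14, -6) = -10*31 = -310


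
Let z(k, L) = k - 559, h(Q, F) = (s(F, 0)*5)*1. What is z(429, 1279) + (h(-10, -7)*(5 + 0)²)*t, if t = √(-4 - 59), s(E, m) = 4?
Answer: -130 + 1500*I*√7 ≈ -130.0 + 3968.6*I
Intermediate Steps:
h(Q, F) = 20 (h(Q, F) = (4*5)*1 = 20*1 = 20)
z(k, L) = -559 + k
t = 3*I*√7 (t = √(-63) = 3*I*√7 ≈ 7.9373*I)
z(429, 1279) + (h(-10, -7)*(5 + 0)²)*t = (-559 + 429) + (20*(5 + 0)²)*(3*I*√7) = -130 + (20*5²)*(3*I*√7) = -130 + (20*25)*(3*I*√7) = -130 + 500*(3*I*√7) = -130 + 1500*I*√7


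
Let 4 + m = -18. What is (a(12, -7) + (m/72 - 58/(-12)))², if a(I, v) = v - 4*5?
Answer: 654481/1296 ≈ 505.00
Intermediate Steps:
m = -22 (m = -4 - 18 = -22)
a(I, v) = -20 + v (a(I, v) = v - 20 = -20 + v)
(a(12, -7) + (m/72 - 58/(-12)))² = ((-20 - 7) + (-22/72 - 58/(-12)))² = (-27 + (-22*1/72 - 58*(-1/12)))² = (-27 + (-11/36 + 29/6))² = (-27 + 163/36)² = (-809/36)² = 654481/1296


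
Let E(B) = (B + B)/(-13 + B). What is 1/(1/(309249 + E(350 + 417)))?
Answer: 8968280/29 ≈ 3.0925e+5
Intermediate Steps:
E(B) = 2*B/(-13 + B) (E(B) = (2*B)/(-13 + B) = 2*B/(-13 + B))
1/(1/(309249 + E(350 + 417))) = 1/(1/(309249 + 2*(350 + 417)/(-13 + (350 + 417)))) = 1/(1/(309249 + 2*767/(-13 + 767))) = 1/(1/(309249 + 2*767/754)) = 1/(1/(309249 + 2*767*(1/754))) = 1/(1/(309249 + 59/29)) = 1/(1/(8968280/29)) = 1/(29/8968280) = 8968280/29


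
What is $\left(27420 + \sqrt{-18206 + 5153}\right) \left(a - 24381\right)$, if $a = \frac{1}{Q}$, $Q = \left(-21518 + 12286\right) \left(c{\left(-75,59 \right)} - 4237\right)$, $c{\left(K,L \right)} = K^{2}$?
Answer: $- \frac{2141628982684935}{3203504} - \frac{312418524097 i \sqrt{13053}}{12814016} \approx -6.6853 \cdot 10^{8} - 2.7855 \cdot 10^{6} i$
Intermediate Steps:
$Q = -12814016$ ($Q = \left(-21518 + 12286\right) \left(\left(-75\right)^{2} - 4237\right) = - 9232 \left(5625 - 4237\right) = \left(-9232\right) 1388 = -12814016$)
$a = - \frac{1}{12814016}$ ($a = \frac{1}{-12814016} = - \frac{1}{12814016} \approx -7.804 \cdot 10^{-8}$)
$\left(27420 + \sqrt{-18206 + 5153}\right) \left(a - 24381\right) = \left(27420 + \sqrt{-18206 + 5153}\right) \left(- \frac{1}{12814016} - 24381\right) = \left(27420 + \sqrt{-13053}\right) \left(- \frac{312418524097}{12814016}\right) = \left(27420 + i \sqrt{13053}\right) \left(- \frac{312418524097}{12814016}\right) = - \frac{2141628982684935}{3203504} - \frac{312418524097 i \sqrt{13053}}{12814016}$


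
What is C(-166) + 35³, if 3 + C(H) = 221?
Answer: 43093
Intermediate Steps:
C(H) = 218 (C(H) = -3 + 221 = 218)
C(-166) + 35³ = 218 + 35³ = 218 + 42875 = 43093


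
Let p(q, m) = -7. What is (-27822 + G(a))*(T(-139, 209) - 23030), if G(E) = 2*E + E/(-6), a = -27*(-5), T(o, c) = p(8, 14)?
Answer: 1270467513/2 ≈ 6.3523e+8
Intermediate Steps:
T(o, c) = -7
a = 135
G(E) = 11*E/6 (G(E) = 2*E + E*(-⅙) = 2*E - E/6 = 11*E/6)
(-27822 + G(a))*(T(-139, 209) - 23030) = (-27822 + (11/6)*135)*(-7 - 23030) = (-27822 + 495/2)*(-23037) = -55149/2*(-23037) = 1270467513/2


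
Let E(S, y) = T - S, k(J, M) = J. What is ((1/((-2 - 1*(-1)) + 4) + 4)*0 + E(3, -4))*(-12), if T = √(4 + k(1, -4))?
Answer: 36 - 12*√5 ≈ 9.1672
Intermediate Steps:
T = √5 (T = √(4 + 1) = √5 ≈ 2.2361)
E(S, y) = √5 - S
((1/((-2 - 1*(-1)) + 4) + 4)*0 + E(3, -4))*(-12) = ((1/((-2 - 1*(-1)) + 4) + 4)*0 + (√5 - 1*3))*(-12) = ((1/((-2 + 1) + 4) + 4)*0 + (√5 - 3))*(-12) = ((1/(-1 + 4) + 4)*0 + (-3 + √5))*(-12) = ((1/3 + 4)*0 + (-3 + √5))*(-12) = ((⅓ + 4)*0 + (-3 + √5))*(-12) = ((13/3)*0 + (-3 + √5))*(-12) = (0 + (-3 + √5))*(-12) = (-3 + √5)*(-12) = 36 - 12*√5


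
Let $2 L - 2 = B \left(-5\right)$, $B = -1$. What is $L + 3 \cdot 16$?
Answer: $\frac{103}{2} \approx 51.5$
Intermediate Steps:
$L = \frac{7}{2}$ ($L = 1 + \frac{\left(-1\right) \left(-5\right)}{2} = 1 + \frac{1}{2} \cdot 5 = 1 + \frac{5}{2} = \frac{7}{2} \approx 3.5$)
$L + 3 \cdot 16 = \frac{7}{2} + 3 \cdot 16 = \frac{7}{2} + 48 = \frac{103}{2}$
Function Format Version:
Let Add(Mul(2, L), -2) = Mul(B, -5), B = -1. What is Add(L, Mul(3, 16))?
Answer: Rational(103, 2) ≈ 51.500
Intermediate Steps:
L = Rational(7, 2) (L = Add(1, Mul(Rational(1, 2), Mul(-1, -5))) = Add(1, Mul(Rational(1, 2), 5)) = Add(1, Rational(5, 2)) = Rational(7, 2) ≈ 3.5000)
Add(L, Mul(3, 16)) = Add(Rational(7, 2), Mul(3, 16)) = Add(Rational(7, 2), 48) = Rational(103, 2)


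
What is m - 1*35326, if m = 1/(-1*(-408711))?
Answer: -14438124785/408711 ≈ -35326.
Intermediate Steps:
m = 1/408711 ≈ 2.4467e-6
m - 1*35326 = 1/408711 - 1*35326 = 1/408711 - 35326 = -14438124785/408711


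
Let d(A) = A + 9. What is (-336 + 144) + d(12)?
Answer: -171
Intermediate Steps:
d(A) = 9 + A
(-336 + 144) + d(12) = (-336 + 144) + (9 + 12) = -192 + 21 = -171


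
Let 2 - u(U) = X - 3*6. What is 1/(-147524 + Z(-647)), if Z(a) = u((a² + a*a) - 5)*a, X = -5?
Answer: -1/163699 ≈ -6.1088e-6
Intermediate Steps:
u(U) = 25 (u(U) = 2 - (-5 - 3*6) = 2 - (-5 - 18) = 2 - 1*(-23) = 2 + 23 = 25)
Z(a) = 25*a
1/(-147524 + Z(-647)) = 1/(-147524 + 25*(-647)) = 1/(-147524 - 16175) = 1/(-163699) = -1/163699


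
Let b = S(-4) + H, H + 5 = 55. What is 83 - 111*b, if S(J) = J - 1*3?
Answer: -4690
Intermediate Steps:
S(J) = -3 + J (S(J) = J - 3 = -3 + J)
H = 50 (H = -5 + 55 = 50)
b = 43 (b = (-3 - 4) + 50 = -7 + 50 = 43)
83 - 111*b = 83 - 111*43 = 83 - 4773 = -4690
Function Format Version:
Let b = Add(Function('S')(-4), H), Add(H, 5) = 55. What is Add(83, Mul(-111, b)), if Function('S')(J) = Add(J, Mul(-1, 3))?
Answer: -4690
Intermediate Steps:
Function('S')(J) = Add(-3, J) (Function('S')(J) = Add(J, -3) = Add(-3, J))
H = 50 (H = Add(-5, 55) = 50)
b = 43 (b = Add(Add(-3, -4), 50) = Add(-7, 50) = 43)
Add(83, Mul(-111, b)) = Add(83, Mul(-111, 43)) = Add(83, -4773) = -4690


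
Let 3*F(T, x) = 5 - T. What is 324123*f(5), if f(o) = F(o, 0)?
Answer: 0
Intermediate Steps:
F(T, x) = 5/3 - T/3 (F(T, x) = (5 - T)/3 = 5/3 - T/3)
f(o) = 5/3 - o/3
324123*f(5) = 324123*(5/3 - ⅓*5) = 324123*(5/3 - 5/3) = 324123*0 = 0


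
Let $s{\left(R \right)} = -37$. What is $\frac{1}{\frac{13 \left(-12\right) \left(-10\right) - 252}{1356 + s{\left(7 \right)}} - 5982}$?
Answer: $- \frac{1319}{7888950} \approx -0.0001672$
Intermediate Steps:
$\frac{1}{\frac{13 \left(-12\right) \left(-10\right) - 252}{1356 + s{\left(7 \right)}} - 5982} = \frac{1}{\frac{13 \left(-12\right) \left(-10\right) - 252}{1356 - 37} - 5982} = \frac{1}{\frac{\left(-156\right) \left(-10\right) - 252}{1319} - 5982} = \frac{1}{\left(1560 - 252\right) \frac{1}{1319} - 5982} = \frac{1}{1308 \cdot \frac{1}{1319} - 5982} = \frac{1}{\frac{1308}{1319} - 5982} = \frac{1}{- \frac{7888950}{1319}} = - \frac{1319}{7888950}$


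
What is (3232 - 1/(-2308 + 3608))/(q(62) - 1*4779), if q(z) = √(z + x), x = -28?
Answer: -20079441621/29690449100 - 4201599*√34/29690449100 ≈ -0.67712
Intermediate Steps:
q(z) = √(-28 + z) (q(z) = √(z - 28) = √(-28 + z))
(3232 - 1/(-2308 + 3608))/(q(62) - 1*4779) = (3232 - 1/(-2308 + 3608))/(√(-28 + 62) - 1*4779) = (3232 - 1/1300)/(√34 - 4779) = (3232 - 1*1/1300)/(-4779 + √34) = (3232 - 1/1300)/(-4779 + √34) = 4201599/(1300*(-4779 + √34))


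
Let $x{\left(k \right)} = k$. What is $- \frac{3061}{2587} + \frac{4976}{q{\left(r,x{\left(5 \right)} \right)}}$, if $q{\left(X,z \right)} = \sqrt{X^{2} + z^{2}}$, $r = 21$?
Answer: $- \frac{3061}{2587} + \frac{2488 \sqrt{466}}{233} \approx 229.33$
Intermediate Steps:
$- \frac{3061}{2587} + \frac{4976}{q{\left(r,x{\left(5 \right)} \right)}} = - \frac{3061}{2587} + \frac{4976}{\sqrt{21^{2} + 5^{2}}} = \left(-3061\right) \frac{1}{2587} + \frac{4976}{\sqrt{441 + 25}} = - \frac{3061}{2587} + \frac{4976}{\sqrt{466}} = - \frac{3061}{2587} + 4976 \frac{\sqrt{466}}{466} = - \frac{3061}{2587} + \frac{2488 \sqrt{466}}{233}$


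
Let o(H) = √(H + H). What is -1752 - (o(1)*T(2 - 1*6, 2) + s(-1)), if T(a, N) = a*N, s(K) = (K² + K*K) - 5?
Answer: -1749 + 8*√2 ≈ -1737.7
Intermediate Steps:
s(K) = -5 + 2*K² (s(K) = (K² + K²) - 5 = 2*K² - 5 = -5 + 2*K²)
T(a, N) = N*a
o(H) = √2*√H (o(H) = √(2*H) = √2*√H)
-1752 - (o(1)*T(2 - 1*6, 2) + s(-1)) = -1752 - ((√2*√1)*(2*(2 - 1*6)) + (-5 + 2*(-1)²)) = -1752 - ((√2*1)*(2*(2 - 6)) + (-5 + 2*1)) = -1752 - (√2*(2*(-4)) + (-5 + 2)) = -1752 - (√2*(-8) - 3) = -1752 - (-8*√2 - 3) = -1752 - (-3 - 8*√2) = -1752 + (3 + 8*√2) = -1749 + 8*√2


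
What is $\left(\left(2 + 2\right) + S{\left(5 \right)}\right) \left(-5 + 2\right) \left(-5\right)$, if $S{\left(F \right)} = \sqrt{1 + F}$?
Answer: $60 + 15 \sqrt{6} \approx 96.742$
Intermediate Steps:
$\left(\left(2 + 2\right) + S{\left(5 \right)}\right) \left(-5 + 2\right) \left(-5\right) = \left(\left(2 + 2\right) + \sqrt{1 + 5}\right) \left(-5 + 2\right) \left(-5\right) = \left(4 + \sqrt{6}\right) \left(\left(-3\right) \left(-5\right)\right) = \left(4 + \sqrt{6}\right) 15 = 60 + 15 \sqrt{6}$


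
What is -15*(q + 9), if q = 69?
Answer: -1170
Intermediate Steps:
-15*(q + 9) = -15*(69 + 9) = -15*78 = -1170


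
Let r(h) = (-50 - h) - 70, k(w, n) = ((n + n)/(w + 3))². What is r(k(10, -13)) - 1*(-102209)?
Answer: 102085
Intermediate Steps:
k(w, n) = 4*n²/(3 + w)² (k(w, n) = ((2*n)/(3 + w))² = (2*n/(3 + w))² = 4*n²/(3 + w)²)
r(h) = -120 - h
r(k(10, -13)) - 1*(-102209) = (-120 - 4*(-13)²/(3 + 10)²) - 1*(-102209) = (-120 - 4*169/13²) + 102209 = (-120 - 4*169/169) + 102209 = (-120 - 1*4) + 102209 = (-120 - 4) + 102209 = -124 + 102209 = 102085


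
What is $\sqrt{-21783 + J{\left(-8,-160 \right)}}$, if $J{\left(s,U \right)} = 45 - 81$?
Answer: $i \sqrt{21819} \approx 147.71 i$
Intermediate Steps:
$J{\left(s,U \right)} = -36$ ($J{\left(s,U \right)} = 45 - 81 = -36$)
$\sqrt{-21783 + J{\left(-8,-160 \right)}} = \sqrt{-21783 - 36} = \sqrt{-21819} = i \sqrt{21819}$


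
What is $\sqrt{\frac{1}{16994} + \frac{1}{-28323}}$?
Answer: $\frac{\sqrt{605876256822}}{160440354} \approx 0.0048515$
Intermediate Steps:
$\sqrt{\frac{1}{16994} + \frac{1}{-28323}} = \sqrt{\frac{1}{16994} - \frac{1}{28323}} = \sqrt{\frac{11329}{481321062}} = \frac{\sqrt{605876256822}}{160440354}$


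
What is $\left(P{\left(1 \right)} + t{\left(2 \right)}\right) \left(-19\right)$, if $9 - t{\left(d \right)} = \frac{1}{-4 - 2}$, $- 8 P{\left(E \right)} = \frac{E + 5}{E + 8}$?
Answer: $- \frac{2071}{12} \approx -172.58$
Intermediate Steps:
$P{\left(E \right)} = - \frac{5 + E}{8 \left(8 + E\right)}$ ($P{\left(E \right)} = - \frac{\left(E + 5\right) \frac{1}{E + 8}}{8} = - \frac{\left(5 + E\right) \frac{1}{8 + E}}{8} = - \frac{\frac{1}{8 + E} \left(5 + E\right)}{8} = - \frac{5 + E}{8 \left(8 + E\right)}$)
$t{\left(d \right)} = \frac{55}{6}$ ($t{\left(d \right)} = 9 - \frac{1}{-4 - 2} = 9 - \frac{1}{-6} = 9 - - \frac{1}{6} = 9 + \frac{1}{6} = \frac{55}{6}$)
$\left(P{\left(1 \right)} + t{\left(2 \right)}\right) \left(-19\right) = \left(\frac{-5 - 1}{8 \left(8 + 1\right)} + \frac{55}{6}\right) \left(-19\right) = \left(\frac{-5 - 1}{8 \cdot 9} + \frac{55}{6}\right) \left(-19\right) = \left(\frac{1}{8} \cdot \frac{1}{9} \left(-6\right) + \frac{55}{6}\right) \left(-19\right) = \left(- \frac{1}{12} + \frac{55}{6}\right) \left(-19\right) = \frac{109}{12} \left(-19\right) = - \frac{2071}{12}$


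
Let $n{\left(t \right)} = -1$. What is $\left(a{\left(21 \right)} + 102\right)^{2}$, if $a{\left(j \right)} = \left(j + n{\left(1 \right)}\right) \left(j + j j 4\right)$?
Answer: $1281783204$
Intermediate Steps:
$a{\left(j \right)} = \left(-1 + j\right) \left(j + 4 j^{2}\right)$ ($a{\left(j \right)} = \left(j - 1\right) \left(j + j j 4\right) = \left(-1 + j\right) \left(j + j^{2} \cdot 4\right) = \left(-1 + j\right) \left(j + 4 j^{2}\right)$)
$\left(a{\left(21 \right)} + 102\right)^{2} = \left(21 \left(-1 - 63 + 4 \cdot 21^{2}\right) + 102\right)^{2} = \left(21 \left(-1 - 63 + 4 \cdot 441\right) + 102\right)^{2} = \left(21 \left(-1 - 63 + 1764\right) + 102\right)^{2} = \left(21 \cdot 1700 + 102\right)^{2} = \left(35700 + 102\right)^{2} = 35802^{2} = 1281783204$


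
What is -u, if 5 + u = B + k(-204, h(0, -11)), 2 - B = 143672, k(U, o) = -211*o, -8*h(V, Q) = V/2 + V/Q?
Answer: 143675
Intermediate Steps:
h(V, Q) = -V/16 - V/(8*Q) (h(V, Q) = -(V/2 + V/Q)/8 = -V/16 - V/(8*Q))
B = -143670 (B = 2 - 1*143672 = 2 - 143672 = -143670)
u = -143675 (u = -5 + (-143670 - (-211)*0*(2 - 11)/(16*(-11))) = -5 + (-143670 - (-211)*0*(-1)*(-9)/(16*11)) = -5 + (-143670 - 211*0) = -5 + (-143670 + 0) = -5 - 143670 = -143675)
-u = -1*(-143675) = 143675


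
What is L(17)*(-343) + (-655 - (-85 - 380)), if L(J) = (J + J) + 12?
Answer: -15968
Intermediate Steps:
L(J) = 12 + 2*J (L(J) = 2*J + 12 = 12 + 2*J)
L(17)*(-343) + (-655 - (-85 - 380)) = (12 + 2*17)*(-343) + (-655 - (-85 - 380)) = (12 + 34)*(-343) + (-655 - 1*(-465)) = 46*(-343) + (-655 + 465) = -15778 - 190 = -15968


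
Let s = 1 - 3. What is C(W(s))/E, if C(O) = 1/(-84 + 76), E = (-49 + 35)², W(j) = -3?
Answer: -1/1568 ≈ -0.00063775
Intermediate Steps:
s = -2
E = 196 (E = (-14)² = 196)
C(O) = -⅛ (C(O) = 1/(-8) = -⅛)
C(W(s))/E = -⅛/196 = -⅛*1/196 = -1/1568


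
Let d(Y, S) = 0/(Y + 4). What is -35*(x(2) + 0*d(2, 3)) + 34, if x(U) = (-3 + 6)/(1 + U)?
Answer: -1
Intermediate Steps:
d(Y, S) = 0 (d(Y, S) = 0/(4 + Y) = 0)
x(U) = 3/(1 + U)
-35*(x(2) + 0*d(2, 3)) + 34 = -35*(3/(1 + 2) + 0*0) + 34 = -35*(3/3 + 0) + 34 = -35*(3*(⅓) + 0) + 34 = -35*(1 + 0) + 34 = -35*1 + 34 = -35 + 34 = -1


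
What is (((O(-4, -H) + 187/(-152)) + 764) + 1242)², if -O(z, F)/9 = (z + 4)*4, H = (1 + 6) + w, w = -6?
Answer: 92857325625/23104 ≈ 4.0191e+6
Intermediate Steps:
H = 1 (H = (1 + 6) - 6 = 7 - 6 = 1)
O(z, F) = -144 - 36*z (O(z, F) = -9*(z + 4)*4 = -9*(4 + z)*4 = -9*(16 + 4*z) = -144 - 36*z)
(((O(-4, -H) + 187/(-152)) + 764) + 1242)² = ((((-144 - 36*(-4)) + 187/(-152)) + 764) + 1242)² = ((((-144 + 144) + 187*(-1/152)) + 764) + 1242)² = (((0 - 187/152) + 764) + 1242)² = ((-187/152 + 764) + 1242)² = (115941/152 + 1242)² = (304725/152)² = 92857325625/23104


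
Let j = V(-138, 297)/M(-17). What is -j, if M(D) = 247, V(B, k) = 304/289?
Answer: -16/3757 ≈ -0.0042587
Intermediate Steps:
V(B, k) = 304/289 (V(B, k) = 304*(1/289) = 304/289)
j = 16/3757 (j = (304/289)/247 = (304/289)*(1/247) = 16/3757 ≈ 0.0042587)
-j = -1*16/3757 = -16/3757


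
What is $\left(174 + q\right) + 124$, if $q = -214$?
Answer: $84$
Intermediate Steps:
$\left(174 + q\right) + 124 = \left(174 - 214\right) + 124 = -40 + 124 = 84$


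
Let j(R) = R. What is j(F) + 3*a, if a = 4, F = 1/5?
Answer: 61/5 ≈ 12.200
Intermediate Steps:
F = 1/5 ≈ 0.20000
j(F) + 3*a = 1/5 + 3*4 = 1/5 + 12 = 61/5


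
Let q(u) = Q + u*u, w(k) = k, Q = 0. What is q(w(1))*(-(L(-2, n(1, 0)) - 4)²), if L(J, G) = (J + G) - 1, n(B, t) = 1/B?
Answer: -36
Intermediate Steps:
q(u) = u² (q(u) = 0 + u*u = 0 + u² = u²)
L(J, G) = -1 + G + J (L(J, G) = (G + J) - 1 = -1 + G + J)
q(w(1))*(-(L(-2, n(1, 0)) - 4)²) = 1²*(-((-1 + 1/1 - 2) - 4)²) = 1*(-((-1 + 1 - 2) - 4)²) = 1*(-(-2 - 4)²) = 1*(-1*(-6)²) = 1*(-1*36) = 1*(-36) = -36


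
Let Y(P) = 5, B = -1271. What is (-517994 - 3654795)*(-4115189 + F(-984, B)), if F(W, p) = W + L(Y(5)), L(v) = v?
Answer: 17175900552552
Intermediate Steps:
F(W, p) = 5 + W (F(W, p) = W + 5 = 5 + W)
(-517994 - 3654795)*(-4115189 + F(-984, B)) = (-517994 - 3654795)*(-4115189 + (5 - 984)) = -4172789*(-4115189 - 979) = -4172789*(-4116168) = 17175900552552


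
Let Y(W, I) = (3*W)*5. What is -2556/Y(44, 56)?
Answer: -213/55 ≈ -3.8727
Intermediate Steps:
Y(W, I) = 15*W
-2556/Y(44, 56) = -2556/(15*44) = -2556/660 = -2556*1/660 = -213/55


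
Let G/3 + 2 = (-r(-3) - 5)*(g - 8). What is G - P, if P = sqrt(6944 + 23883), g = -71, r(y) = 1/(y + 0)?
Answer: 1100 - sqrt(30827) ≈ 924.42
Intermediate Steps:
r(y) = 1/y
G = 1100 (G = -6 + 3*((-1/(-3) - 5)*(-71 - 8)) = -6 + 3*((-1*(-1/3) - 5)*(-79)) = -6 + 3*((1/3 - 5)*(-79)) = -6 + 3*(-14/3*(-79)) = -6 + 3*(1106/3) = -6 + 1106 = 1100)
P = sqrt(30827) ≈ 175.58
G - P = 1100 - sqrt(30827)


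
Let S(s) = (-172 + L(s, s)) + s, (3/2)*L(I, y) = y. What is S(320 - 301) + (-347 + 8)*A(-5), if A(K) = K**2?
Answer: -25846/3 ≈ -8615.3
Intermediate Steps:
L(I, y) = 2*y/3
S(s) = -172 + 5*s/3 (S(s) = (-172 + 2*s/3) + s = -172 + 5*s/3)
S(320 - 301) + (-347 + 8)*A(-5) = (-172 + 5*(320 - 301)/3) + (-347 + 8)*(-5)**2 = (-172 + (5/3)*19) - 339*25 = (-172 + 95/3) - 8475 = -421/3 - 8475 = -25846/3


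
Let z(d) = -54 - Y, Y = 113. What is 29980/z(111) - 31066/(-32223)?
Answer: -960857518/5381241 ≈ -178.56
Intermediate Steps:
z(d) = -167 (z(d) = -54 - 1*113 = -54 - 113 = -167)
29980/z(111) - 31066/(-32223) = 29980/(-167) - 31066/(-32223) = 29980*(-1/167) - 31066*(-1/32223) = -29980/167 + 31066/32223 = -960857518/5381241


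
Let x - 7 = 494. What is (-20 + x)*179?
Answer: 86099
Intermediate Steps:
x = 501 (x = 7 + 494 = 501)
(-20 + x)*179 = (-20 + 501)*179 = 481*179 = 86099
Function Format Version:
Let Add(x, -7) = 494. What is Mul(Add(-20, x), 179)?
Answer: 86099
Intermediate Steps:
x = 501 (x = Add(7, 494) = 501)
Mul(Add(-20, x), 179) = Mul(Add(-20, 501), 179) = Mul(481, 179) = 86099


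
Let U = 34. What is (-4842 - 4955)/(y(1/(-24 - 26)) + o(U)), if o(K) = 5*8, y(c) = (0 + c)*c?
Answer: -24492500/100001 ≈ -244.92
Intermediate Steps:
y(c) = c² (y(c) = c*c = c²)
o(K) = 40
(-4842 - 4955)/(y(1/(-24 - 26)) + o(U)) = (-4842 - 4955)/((1/(-24 - 26))² + 40) = -9797/((1/(-50))² + 40) = -9797/((-1/50)² + 40) = -9797/(1/2500 + 40) = -9797/100001/2500 = -9797*2500/100001 = -24492500/100001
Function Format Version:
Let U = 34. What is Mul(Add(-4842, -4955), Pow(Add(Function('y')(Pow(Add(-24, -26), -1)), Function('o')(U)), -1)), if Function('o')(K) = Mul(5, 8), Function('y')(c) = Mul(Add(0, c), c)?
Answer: Rational(-24492500, 100001) ≈ -244.92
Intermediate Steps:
Function('y')(c) = Pow(c, 2) (Function('y')(c) = Mul(c, c) = Pow(c, 2))
Function('o')(K) = 40
Mul(Add(-4842, -4955), Pow(Add(Function('y')(Pow(Add(-24, -26), -1)), Function('o')(U)), -1)) = Mul(Add(-4842, -4955), Pow(Add(Pow(Pow(Add(-24, -26), -1), 2), 40), -1)) = Mul(-9797, Pow(Add(Pow(Pow(-50, -1), 2), 40), -1)) = Mul(-9797, Pow(Add(Pow(Rational(-1, 50), 2), 40), -1)) = Mul(-9797, Pow(Add(Rational(1, 2500), 40), -1)) = Mul(-9797, Pow(Rational(100001, 2500), -1)) = Mul(-9797, Rational(2500, 100001)) = Rational(-24492500, 100001)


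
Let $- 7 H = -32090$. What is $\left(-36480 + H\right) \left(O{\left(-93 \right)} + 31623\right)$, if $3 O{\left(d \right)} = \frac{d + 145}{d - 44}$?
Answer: $- \frac{2901840413270}{2877} \approx -1.0086 \cdot 10^{9}$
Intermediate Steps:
$O{\left(d \right)} = \frac{145 + d}{3 \left(-44 + d\right)}$ ($O{\left(d \right)} = \frac{\left(d + 145\right) \frac{1}{d - 44}}{3} = \frac{\left(145 + d\right) \frac{1}{-44 + d}}{3} = \frac{\frac{1}{-44 + d} \left(145 + d\right)}{3} = \frac{145 + d}{3 \left(-44 + d\right)}$)
$H = \frac{32090}{7}$ ($H = \left(- \frac{1}{7}\right) \left(-32090\right) = \frac{32090}{7} \approx 4584.3$)
$\left(-36480 + H\right) \left(O{\left(-93 \right)} + 31623\right) = \left(-36480 + \frac{32090}{7}\right) \left(\frac{145 - 93}{3 \left(-44 - 93\right)} + 31623\right) = - \frac{223270 \left(\frac{1}{3} \frac{1}{-137} \cdot 52 + 31623\right)}{7} = - \frac{223270 \left(\frac{1}{3} \left(- \frac{1}{137}\right) 52 + 31623\right)}{7} = - \frac{223270 \left(- \frac{52}{411} + 31623\right)}{7} = \left(- \frac{223270}{7}\right) \frac{12997001}{411} = - \frac{2901840413270}{2877}$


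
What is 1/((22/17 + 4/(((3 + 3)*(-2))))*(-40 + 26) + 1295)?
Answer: 51/65359 ≈ 0.00078031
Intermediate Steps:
1/((22/17 + 4/(((3 + 3)*(-2))))*(-40 + 26) + 1295) = 1/((22*(1/17) + 4/((6*(-2))))*(-14) + 1295) = 1/((22/17 + 4/(-12))*(-14) + 1295) = 1/((22/17 + 4*(-1/12))*(-14) + 1295) = 1/((22/17 - ⅓)*(-14) + 1295) = 1/((49/51)*(-14) + 1295) = 1/(-686/51 + 1295) = 1/(65359/51) = 51/65359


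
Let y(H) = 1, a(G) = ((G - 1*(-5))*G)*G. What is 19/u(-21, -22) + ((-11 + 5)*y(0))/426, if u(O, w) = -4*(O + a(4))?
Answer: -1841/34932 ≈ -0.052702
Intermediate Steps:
a(G) = G²*(5 + G) (a(G) = ((G + 5)*G)*G = ((5 + G)*G)*G = (G*(5 + G))*G = G²*(5 + G))
u(O, w) = -576 - 4*O (u(O, w) = -4*(O + 4²*(5 + 4)) = -4*(O + 16*9) = -4*(O + 144) = -4*(144 + O) = -576 - 4*O)
19/u(-21, -22) + ((-11 + 5)*y(0))/426 = 19/(-576 - 4*(-21)) + ((-11 + 5)*1)/426 = 19/(-576 + 84) - 6*1*(1/426) = 19/(-492) - 6*1/426 = 19*(-1/492) - 1/71 = -19/492 - 1/71 = -1841/34932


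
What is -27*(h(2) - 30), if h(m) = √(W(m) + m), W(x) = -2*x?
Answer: 810 - 27*I*√2 ≈ 810.0 - 38.184*I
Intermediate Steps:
h(m) = √(-m) (h(m) = √(-2*m + m) = √(-m))
-27*(h(2) - 30) = -27*(√(-1*2) - 30) = -27*(√(-2) - 30) = -27*(I*√2 - 30) = -27*(-30 + I*√2) = 810 - 27*I*√2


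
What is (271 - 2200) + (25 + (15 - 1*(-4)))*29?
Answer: -653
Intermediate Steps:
(271 - 2200) + (25 + (15 - 1*(-4)))*29 = -1929 + (25 + (15 + 4))*29 = -1929 + (25 + 19)*29 = -1929 + 44*29 = -1929 + 1276 = -653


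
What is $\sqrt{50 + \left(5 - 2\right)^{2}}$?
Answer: $\sqrt{59} \approx 7.6811$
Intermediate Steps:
$\sqrt{50 + \left(5 - 2\right)^{2}} = \sqrt{50 + 3^{2}} = \sqrt{50 + 9} = \sqrt{59}$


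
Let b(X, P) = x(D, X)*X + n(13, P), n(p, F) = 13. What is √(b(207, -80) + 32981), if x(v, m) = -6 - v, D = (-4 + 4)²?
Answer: 126*√2 ≈ 178.19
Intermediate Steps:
D = 0 (D = 0² = 0)
b(X, P) = 13 - 6*X (b(X, P) = (-6 - 1*0)*X + 13 = (-6 + 0)*X + 13 = -6*X + 13 = 13 - 6*X)
√(b(207, -80) + 32981) = √((13 - 6*207) + 32981) = √((13 - 1242) + 32981) = √(-1229 + 32981) = √31752 = 126*√2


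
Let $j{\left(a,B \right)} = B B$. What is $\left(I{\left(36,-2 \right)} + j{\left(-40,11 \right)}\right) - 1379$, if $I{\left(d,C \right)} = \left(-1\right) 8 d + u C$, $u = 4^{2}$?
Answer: $-1578$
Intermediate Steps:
$u = 16$
$j{\left(a,B \right)} = B^{2}$
$I{\left(d,C \right)} = - 8 d + 16 C$ ($I{\left(d,C \right)} = \left(-1\right) 8 d + 16 C = - 8 d + 16 C$)
$\left(I{\left(36,-2 \right)} + j{\left(-40,11 \right)}\right) - 1379 = \left(\left(\left(-8\right) 36 + 16 \left(-2\right)\right) + 11^{2}\right) - 1379 = \left(\left(-288 - 32\right) + 121\right) - 1379 = \left(-320 + 121\right) - 1379 = -199 - 1379 = -1578$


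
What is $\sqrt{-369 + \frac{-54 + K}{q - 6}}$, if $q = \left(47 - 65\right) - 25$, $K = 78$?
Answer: $\frac{i \sqrt{18105}}{7} \approx 19.222 i$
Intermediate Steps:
$q = -43$ ($q = -18 - 25 = -43$)
$\sqrt{-369 + \frac{-54 + K}{q - 6}} = \sqrt{-369 + \frac{-54 + 78}{-43 - 6}} = \sqrt{-369 + \frac{24}{-49}} = \sqrt{-369 + 24 \left(- \frac{1}{49}\right)} = \sqrt{-369 - \frac{24}{49}} = \sqrt{- \frac{18105}{49}} = \frac{i \sqrt{18105}}{7}$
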